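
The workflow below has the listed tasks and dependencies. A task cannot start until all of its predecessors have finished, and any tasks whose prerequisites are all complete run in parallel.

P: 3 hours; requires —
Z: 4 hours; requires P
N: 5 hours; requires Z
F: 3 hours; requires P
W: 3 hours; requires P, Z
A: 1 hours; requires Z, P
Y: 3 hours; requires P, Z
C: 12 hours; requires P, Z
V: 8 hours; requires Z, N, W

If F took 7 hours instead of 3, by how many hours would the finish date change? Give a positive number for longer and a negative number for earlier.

The binding path is P→Z→N→V = 3+4+5+8 = 20; finish at 20 hours.
The longest path through F is only 6 hours, so F has float 14.
No other chain overtakes it, so the finish is 20 hours.
Change in finish: 20 − 20 = +0 hours.

0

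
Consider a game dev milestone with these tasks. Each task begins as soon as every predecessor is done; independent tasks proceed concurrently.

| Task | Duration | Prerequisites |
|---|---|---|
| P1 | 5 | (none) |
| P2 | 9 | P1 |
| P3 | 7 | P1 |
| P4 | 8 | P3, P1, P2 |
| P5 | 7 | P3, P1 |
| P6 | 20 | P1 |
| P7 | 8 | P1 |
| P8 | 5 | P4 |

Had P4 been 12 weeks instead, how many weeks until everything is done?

31

The binding path is P1→P2→P4→P8 = 5+9+8+5 = 27; finish at 27 weeks.
Since P4 is critical, the +4 change carries straight to that chain (now 31 weeks).
No other chain overtakes it, so the finish is 31 weeks.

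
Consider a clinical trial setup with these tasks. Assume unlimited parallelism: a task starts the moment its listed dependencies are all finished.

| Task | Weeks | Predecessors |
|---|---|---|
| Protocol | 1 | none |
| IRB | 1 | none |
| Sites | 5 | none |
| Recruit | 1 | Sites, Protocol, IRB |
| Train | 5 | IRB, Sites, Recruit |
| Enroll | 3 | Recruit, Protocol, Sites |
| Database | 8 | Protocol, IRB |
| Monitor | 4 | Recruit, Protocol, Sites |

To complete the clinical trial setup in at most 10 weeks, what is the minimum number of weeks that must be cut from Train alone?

Current finish: 11 weeks; target: 10.
Train is on every critical path, so each week cut from Train cuts the finish by one (this holds down to a finish of 10).
Need 11 − 10 = 1 week off Train → Train becomes 4 weeks, finish becomes 10.

1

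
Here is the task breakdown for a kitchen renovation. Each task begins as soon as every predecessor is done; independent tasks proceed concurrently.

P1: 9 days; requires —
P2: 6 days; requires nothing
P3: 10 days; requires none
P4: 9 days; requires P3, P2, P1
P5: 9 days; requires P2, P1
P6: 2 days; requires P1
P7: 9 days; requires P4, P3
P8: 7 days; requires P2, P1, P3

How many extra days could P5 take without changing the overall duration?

The longest chain is P3→P4→P7 = 10+9+9 = 28; overall finish 28 days.
Longest path through P5: 18 days (earliest finish 18, latest finish 28).
Slack of P5 = 19 − 9 = 10 days.

10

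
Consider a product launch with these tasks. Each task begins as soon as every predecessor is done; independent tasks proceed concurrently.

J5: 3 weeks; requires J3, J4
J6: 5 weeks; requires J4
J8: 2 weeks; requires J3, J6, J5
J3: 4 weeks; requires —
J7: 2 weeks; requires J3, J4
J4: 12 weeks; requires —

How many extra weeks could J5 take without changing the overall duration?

Critical path: J4→J6→J8 = 12+5+2 = 19, so the finish is 19 weeks.
J5 finishes as early as 15 and must finish by 17.
Float = 19 − 17 = 2.

2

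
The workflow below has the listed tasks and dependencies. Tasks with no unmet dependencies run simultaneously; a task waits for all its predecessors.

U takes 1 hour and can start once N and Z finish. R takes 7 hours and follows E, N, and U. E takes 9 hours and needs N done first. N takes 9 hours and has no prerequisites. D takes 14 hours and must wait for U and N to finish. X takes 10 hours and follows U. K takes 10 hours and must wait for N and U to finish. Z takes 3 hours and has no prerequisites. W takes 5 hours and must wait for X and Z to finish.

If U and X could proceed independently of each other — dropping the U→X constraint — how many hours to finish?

Original critical path: N→E→R = 9+9+7 = 25 ⇒ 25 hours.
Without U→X, X's earliest start moves from 10 to 0.
After: N→E→R = 9+9+7 = 25 → 25 hours.

25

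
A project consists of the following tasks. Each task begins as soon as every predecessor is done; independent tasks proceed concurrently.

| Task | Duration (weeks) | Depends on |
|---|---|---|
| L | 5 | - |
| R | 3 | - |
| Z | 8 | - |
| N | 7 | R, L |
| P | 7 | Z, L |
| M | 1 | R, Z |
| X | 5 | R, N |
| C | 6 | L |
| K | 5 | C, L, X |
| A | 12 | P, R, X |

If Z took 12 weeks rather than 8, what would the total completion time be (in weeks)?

31

Critical path before the change: L→N→X→A = 5+7+5+12 = 29 giving 29 weeks.
The longest path through Z is only 27 weeks, so Z has float 2.
The binding chain switches to Z→P→A = 12+7+12 = 31; finish 31 weeks.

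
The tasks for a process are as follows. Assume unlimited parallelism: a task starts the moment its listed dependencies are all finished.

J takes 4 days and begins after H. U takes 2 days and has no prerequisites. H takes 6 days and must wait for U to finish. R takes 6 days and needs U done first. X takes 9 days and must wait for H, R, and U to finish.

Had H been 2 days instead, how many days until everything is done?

Baseline: U→H→X = 2+6+9 = 17 → 17 days.
H lies on that path, so at 2 days the path becomes 13 days.
Now U→R→X = 2+6+9 = 17 is longest, so the finish becomes 17 days.

17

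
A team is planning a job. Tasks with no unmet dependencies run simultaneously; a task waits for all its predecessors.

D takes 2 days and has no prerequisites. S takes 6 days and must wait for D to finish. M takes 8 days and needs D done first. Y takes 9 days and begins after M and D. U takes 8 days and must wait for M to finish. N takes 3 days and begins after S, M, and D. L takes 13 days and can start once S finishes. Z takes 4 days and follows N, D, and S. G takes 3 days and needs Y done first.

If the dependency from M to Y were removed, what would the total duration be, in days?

21

With the dependency in place, D→M→Y→G = 2+8+9+3 = 22 sets the finish at 22 days.
Without M→Y, Y's earliest start moves from 10 to 2.
New critical path: D→S→L = 2+6+13 = 21 ⇒ 21 days.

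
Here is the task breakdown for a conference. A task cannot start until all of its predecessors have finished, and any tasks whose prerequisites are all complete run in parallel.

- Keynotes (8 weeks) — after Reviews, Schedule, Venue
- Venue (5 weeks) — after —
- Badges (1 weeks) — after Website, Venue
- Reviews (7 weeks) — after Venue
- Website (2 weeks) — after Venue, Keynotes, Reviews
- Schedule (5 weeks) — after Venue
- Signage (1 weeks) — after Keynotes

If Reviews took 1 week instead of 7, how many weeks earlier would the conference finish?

2

Baseline: Venue→Reviews→Keynotes→Website→Badges = 5+7+8+2+1 = 23 → 23 weeks.
Since Reviews is critical, the -6 change carries straight to that chain (now 17 weeks).
New critical path: Venue→Schedule→Keynotes→Website→Badges = 5+5+8+2+1 = 21 ⇒ 21 weeks.
Change in finish: 21 − 23 = -2 weeks.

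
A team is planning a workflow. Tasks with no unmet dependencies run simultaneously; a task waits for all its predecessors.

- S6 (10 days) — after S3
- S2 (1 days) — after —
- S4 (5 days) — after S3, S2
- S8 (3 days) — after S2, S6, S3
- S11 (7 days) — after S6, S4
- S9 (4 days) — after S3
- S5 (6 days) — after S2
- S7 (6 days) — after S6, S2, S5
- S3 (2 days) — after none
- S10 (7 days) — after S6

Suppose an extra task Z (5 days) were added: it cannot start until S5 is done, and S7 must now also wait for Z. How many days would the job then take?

19

Originally the job takes 19 days.
With Z inserted, S7 now waits for max(S6, S2, S5, Z).
New critical path: S3→S6→S10 = 2+10+7 = 19 ⇒ 19 days.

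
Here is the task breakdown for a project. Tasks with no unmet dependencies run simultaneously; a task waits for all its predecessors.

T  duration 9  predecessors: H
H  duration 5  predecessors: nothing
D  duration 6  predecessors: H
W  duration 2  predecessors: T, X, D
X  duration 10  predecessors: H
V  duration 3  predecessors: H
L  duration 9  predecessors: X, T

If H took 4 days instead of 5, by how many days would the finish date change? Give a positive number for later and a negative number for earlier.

-1

As given, the longest chain is H→X→L = 5+10+9 = 24, so the finish is 24 days.
Since H is critical, the -1 change carries straight to that chain (now 23 days).
The critical path is still H→X→L; finish is now 23 days.
Change in finish: 23 − 24 = -1 days.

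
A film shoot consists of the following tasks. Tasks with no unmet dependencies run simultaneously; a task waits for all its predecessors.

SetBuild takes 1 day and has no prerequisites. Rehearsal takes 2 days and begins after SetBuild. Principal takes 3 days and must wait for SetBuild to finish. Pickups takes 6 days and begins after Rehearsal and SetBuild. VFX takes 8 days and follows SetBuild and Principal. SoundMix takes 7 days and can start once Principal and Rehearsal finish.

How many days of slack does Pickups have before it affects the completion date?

The longest chain is SetBuild→Principal→VFX = 1+3+8 = 12; overall finish 12 days.
Longest path through Pickups: 9 days (earliest finish 9, latest finish 12).
So Pickups can slip 12 − 9 = 3 days.

3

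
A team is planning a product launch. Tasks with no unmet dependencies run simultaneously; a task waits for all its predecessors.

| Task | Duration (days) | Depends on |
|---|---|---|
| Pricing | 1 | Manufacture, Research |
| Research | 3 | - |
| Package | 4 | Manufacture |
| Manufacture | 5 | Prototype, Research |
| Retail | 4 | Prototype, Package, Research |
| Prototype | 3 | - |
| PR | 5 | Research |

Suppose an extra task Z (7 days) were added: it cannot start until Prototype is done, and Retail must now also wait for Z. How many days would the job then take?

16

Originally the job takes 16 days.
With Z inserted, Retail now waits for max(Prototype, Package, Research, Z).
New critical path: Research→Manufacture→Package→Retail = 3+5+4+4 = 16 ⇒ 16 days.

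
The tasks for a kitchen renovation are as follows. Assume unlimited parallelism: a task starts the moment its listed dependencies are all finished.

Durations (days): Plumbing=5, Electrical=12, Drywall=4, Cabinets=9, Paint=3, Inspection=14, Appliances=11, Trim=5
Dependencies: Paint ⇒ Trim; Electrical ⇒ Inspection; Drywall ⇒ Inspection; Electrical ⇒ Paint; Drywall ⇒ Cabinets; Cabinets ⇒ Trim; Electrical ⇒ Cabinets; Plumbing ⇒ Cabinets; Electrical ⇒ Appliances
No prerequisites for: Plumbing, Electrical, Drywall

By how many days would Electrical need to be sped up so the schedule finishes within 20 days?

Current finish: 26 days; target: 20.
Electrical is on every critical path, so each day cut from Electrical cuts the finish by one (this holds down to a finish of 19).
Need 26 − 20 = 6 days off Electrical → Electrical becomes 6 days, finish becomes 20.

6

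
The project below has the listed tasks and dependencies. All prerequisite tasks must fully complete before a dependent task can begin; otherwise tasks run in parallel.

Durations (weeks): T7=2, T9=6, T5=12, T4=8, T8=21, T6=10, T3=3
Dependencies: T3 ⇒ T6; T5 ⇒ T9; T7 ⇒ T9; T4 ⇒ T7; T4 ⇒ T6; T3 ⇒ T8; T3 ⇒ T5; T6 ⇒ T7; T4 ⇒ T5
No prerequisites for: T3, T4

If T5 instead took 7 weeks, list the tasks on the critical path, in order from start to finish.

Critical path before the change: T4→T5→T9 = 8+12+6 = 26 giving 26 weeks.
Since T5 is critical, the -5 change carries straight to that chain (now 21 weeks).
The binding chain switches to T4→T6→T7→T9 = 8+10+2+6 = 26; finish 26 weeks.

T4, T6, T7, T9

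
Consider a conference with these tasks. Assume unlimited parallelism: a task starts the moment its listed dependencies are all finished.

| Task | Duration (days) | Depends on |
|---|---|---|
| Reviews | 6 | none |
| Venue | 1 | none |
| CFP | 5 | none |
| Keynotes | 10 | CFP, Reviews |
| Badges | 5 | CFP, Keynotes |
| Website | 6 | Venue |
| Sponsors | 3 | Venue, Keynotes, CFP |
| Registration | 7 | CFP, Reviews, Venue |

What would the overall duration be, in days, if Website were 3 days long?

21

As given, the longest chain is Reviews→Keynotes→Badges = 6+10+5 = 21, so the finish is 21 days.
The longest path through Website is only 7 days, so Website has float 14.
No other chain overtakes it, so the finish is 21 days.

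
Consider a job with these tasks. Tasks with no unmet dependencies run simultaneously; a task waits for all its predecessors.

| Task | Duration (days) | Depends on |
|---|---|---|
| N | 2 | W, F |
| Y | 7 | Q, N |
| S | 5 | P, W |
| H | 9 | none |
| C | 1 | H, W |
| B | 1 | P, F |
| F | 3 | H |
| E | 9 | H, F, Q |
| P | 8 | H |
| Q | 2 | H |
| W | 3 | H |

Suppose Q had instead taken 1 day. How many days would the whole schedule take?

Actual critical path: H→P→S = 9+8+5 = 22 ⇒ 22 days.
Q has 2 days of float (longest path through it is 20).
The critical path is still H→P→S; finish is now 22 days.

22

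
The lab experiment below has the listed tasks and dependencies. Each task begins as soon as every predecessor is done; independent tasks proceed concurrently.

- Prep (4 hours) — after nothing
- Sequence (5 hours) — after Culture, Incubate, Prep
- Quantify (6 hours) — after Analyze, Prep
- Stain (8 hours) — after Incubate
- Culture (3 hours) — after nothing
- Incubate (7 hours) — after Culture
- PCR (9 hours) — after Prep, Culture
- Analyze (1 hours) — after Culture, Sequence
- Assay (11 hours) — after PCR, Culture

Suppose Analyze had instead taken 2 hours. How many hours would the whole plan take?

24

As given, the longest chain is Prep→PCR→Assay = 4+9+11 = 24, so the finish is 24 hours.
Analyze is off the critical path — its longest chain is 22 hours, giving 2 of slack.
The critical path is still Prep→PCR→Assay; finish is now 24 hours.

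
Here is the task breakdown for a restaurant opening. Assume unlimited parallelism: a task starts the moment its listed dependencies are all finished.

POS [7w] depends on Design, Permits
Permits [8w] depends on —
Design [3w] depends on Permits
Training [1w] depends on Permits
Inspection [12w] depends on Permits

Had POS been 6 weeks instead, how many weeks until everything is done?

The binding path is Permits→Inspection = 8+12 = 20; finish at 20 weeks.
POS is off the critical path — its longest chain is 18 weeks, giving 2 of slack.
No other chain overtakes it, so the finish is 20 weeks.

20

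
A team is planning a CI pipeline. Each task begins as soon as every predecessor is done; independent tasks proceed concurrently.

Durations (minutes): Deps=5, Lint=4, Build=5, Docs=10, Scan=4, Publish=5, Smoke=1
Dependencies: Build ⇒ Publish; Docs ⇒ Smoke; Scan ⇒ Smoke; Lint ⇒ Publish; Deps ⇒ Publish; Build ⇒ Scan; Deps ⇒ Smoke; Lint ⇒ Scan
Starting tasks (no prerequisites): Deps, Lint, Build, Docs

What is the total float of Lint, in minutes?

2

Critical path: Docs→Smoke = 10+1 = 11, so the finish is 11 minutes.
Longest path through Lint: 9 minutes (earliest finish 4, latest finish 6).
Slack of Lint = 2 − 0 = 2 minutes.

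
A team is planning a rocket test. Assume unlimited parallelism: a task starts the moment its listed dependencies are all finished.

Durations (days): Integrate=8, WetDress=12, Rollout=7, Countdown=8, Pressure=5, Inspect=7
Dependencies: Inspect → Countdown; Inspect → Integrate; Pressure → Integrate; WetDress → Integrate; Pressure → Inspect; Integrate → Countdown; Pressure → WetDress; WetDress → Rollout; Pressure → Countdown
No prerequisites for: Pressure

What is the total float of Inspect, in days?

Critical path: Pressure→WetDress→Integrate→Countdown = 5+12+8+8 = 33, so the finish is 33 days.
The longest chain containing Inspect totals 28 days.
Slack of Inspect = 10 − 5 = 5 days.

5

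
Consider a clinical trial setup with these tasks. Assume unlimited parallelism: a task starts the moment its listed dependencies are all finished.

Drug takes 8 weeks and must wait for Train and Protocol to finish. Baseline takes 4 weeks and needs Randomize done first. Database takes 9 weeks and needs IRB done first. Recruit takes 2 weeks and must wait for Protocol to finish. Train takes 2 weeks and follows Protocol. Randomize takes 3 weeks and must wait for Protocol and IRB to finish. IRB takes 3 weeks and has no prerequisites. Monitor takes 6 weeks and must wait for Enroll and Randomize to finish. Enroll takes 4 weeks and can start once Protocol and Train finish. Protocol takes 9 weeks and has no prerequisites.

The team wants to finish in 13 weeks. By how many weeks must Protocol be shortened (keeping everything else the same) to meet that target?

Current finish: 21 weeks; target: 13.
Protocol is on every critical path, so each week cut from Protocol cuts the finish by one (this holds down to a finish of 13).
Need 21 − 13 = 8 weeks off Protocol → Protocol becomes 1 week, finish becomes 13.

8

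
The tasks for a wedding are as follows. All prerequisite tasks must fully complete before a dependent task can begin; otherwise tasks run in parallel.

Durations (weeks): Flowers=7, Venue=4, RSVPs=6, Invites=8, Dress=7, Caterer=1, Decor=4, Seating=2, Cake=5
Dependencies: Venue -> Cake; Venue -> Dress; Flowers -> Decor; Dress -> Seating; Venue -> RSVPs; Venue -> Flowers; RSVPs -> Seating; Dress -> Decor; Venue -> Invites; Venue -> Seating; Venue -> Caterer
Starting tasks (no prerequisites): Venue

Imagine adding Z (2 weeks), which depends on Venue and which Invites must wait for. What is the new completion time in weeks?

Originally the schedule takes 15 weeks.
With Z inserted, Invites now waits for max(Venue, Z).
New critical path: Venue→Dress→Decor = 4+7+4 = 15 ⇒ 15 weeks.

15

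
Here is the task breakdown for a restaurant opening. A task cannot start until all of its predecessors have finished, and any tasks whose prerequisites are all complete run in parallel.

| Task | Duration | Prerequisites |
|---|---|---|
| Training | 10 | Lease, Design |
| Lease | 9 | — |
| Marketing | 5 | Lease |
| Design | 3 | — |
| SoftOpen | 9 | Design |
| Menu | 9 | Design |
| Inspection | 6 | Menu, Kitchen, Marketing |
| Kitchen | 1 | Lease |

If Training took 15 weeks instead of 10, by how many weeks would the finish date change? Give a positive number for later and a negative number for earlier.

Actual critical path: Lease→Marketing→Inspection = 9+5+6 = 20 ⇒ 20 weeks.
Training is off the critical path — its longest chain is 19 weeks, giving 1 of slack.
Now Lease→Training = 9+15 = 24 is longest, so the finish becomes 24 weeks.
Change in finish: 24 − 20 = +4 weeks.

4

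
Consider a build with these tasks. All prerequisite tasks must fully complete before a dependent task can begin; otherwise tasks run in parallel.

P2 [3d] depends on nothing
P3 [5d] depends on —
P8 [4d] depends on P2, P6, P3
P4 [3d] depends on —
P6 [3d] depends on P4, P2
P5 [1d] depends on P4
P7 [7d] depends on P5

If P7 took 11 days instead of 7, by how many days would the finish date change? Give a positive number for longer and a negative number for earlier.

Actual critical path: P4→P5→P7 = 3+1+7 = 11 ⇒ 11 days.
P7 lies on that path, so at 11 days the path becomes 15 days.
That remains the longest chain; total 15 days.
Change in finish: 15 − 11 = +4 days.

4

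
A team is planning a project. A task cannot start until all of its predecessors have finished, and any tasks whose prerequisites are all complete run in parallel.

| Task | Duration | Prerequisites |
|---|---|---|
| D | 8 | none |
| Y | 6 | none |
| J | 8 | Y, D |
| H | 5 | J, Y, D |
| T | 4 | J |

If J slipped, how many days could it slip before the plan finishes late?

0

D→J→H = 8+8+5 = 21 sets the makespan at 21 days.
J finishes as early as 16 and must finish by 16.
Float = 21 − 21 = 0.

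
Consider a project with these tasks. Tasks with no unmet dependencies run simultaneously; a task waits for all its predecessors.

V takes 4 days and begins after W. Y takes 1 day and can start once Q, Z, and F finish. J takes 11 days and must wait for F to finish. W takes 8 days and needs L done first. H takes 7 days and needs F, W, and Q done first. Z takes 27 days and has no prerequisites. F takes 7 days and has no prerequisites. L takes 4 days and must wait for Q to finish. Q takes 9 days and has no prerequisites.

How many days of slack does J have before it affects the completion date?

10

Z→Y = 27+1 = 28 sets the makespan at 28 days.
The longest chain containing J totals 18 days.
Float = 28 − 18 = 10.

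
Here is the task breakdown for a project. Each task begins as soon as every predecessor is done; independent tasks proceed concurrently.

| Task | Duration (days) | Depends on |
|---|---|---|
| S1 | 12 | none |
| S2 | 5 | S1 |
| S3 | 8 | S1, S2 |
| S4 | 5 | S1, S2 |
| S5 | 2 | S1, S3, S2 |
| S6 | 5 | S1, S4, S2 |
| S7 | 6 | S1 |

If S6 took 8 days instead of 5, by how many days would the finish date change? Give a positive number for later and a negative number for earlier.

Actual critical path: S1→S2→S4→S6 = 12+5+5+5 = 27 ⇒ 27 days.
S6 lies on that path, so at 8 days the path becomes 30 days.
The critical path is still S1→S2→S4→S6; finish is now 30 days.
Change in finish: 30 − 27 = +3 days.

3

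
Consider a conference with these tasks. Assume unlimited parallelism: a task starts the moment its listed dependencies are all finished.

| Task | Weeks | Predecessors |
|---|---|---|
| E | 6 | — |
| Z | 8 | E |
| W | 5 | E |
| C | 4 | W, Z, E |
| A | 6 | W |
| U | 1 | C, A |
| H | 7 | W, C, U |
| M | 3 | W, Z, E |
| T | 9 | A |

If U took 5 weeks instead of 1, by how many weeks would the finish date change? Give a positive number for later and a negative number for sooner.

The binding path is E→Z→C→U→H = 6+8+4+1+7 = 26; finish at 26 weeks.
Since U is critical, the +4 change carries straight to that chain (now 30 weeks).
That remains the longest chain; total 30 weeks.
Change in finish: 30 − 26 = +4 weeks.

4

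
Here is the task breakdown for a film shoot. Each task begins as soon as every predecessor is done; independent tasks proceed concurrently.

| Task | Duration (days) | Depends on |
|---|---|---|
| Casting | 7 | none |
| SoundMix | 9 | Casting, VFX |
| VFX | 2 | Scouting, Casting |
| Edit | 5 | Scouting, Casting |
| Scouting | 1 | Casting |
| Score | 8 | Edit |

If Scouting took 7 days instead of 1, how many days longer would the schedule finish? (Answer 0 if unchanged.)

Actual critical path: Casting→Scouting→Edit→Score = 7+1+5+8 = 21 ⇒ 21 days.
Scouting lies on that path, so at 7 days the path becomes 27 days.
The critical path is still Casting→Scouting→Edit→Score; finish is now 27 days.
Change in finish: 27 − 21 = +6 days.

6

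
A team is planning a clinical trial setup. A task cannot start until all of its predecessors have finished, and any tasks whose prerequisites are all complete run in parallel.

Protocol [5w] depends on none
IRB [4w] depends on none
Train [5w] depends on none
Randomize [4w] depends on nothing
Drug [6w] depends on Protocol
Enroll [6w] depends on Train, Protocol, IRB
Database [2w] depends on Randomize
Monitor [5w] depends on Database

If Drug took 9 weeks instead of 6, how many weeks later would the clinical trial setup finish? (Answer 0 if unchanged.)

Actual critical path: Protocol→Drug = 5+6 = 11 ⇒ 11 weeks.
Drug lies on that path, so at 9 weeks the path becomes 14 weeks.
That remains the longest chain; total 14 weeks.
Change in finish: 14 − 11 = +3 weeks.

3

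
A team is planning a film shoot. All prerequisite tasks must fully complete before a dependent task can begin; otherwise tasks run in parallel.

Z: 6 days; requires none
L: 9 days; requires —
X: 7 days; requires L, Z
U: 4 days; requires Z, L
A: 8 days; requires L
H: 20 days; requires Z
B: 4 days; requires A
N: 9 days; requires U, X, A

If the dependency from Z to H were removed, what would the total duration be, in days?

26

Before: longest chain Z→H = 6+20 = 26, finish 26.
Without Z→H, H's earliest start moves from 6 to 0.
After: L→A→N = 9+8+9 = 26 → 26 days.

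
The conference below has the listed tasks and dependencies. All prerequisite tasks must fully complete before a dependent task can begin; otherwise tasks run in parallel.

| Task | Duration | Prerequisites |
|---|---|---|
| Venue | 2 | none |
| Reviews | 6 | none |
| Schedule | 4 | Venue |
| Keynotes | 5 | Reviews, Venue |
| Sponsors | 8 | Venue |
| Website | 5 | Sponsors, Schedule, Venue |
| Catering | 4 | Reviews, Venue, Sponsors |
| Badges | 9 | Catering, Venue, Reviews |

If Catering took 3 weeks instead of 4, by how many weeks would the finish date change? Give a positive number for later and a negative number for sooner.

-1

Actual critical path: Venue→Sponsors→Catering→Badges = 2+8+4+9 = 23 ⇒ 23 weeks.
Since Catering is critical, the -1 change carries straight to that chain (now 22 weeks).
That remains the longest chain; total 22 weeks.
Change in finish: 22 − 23 = -1 weeks.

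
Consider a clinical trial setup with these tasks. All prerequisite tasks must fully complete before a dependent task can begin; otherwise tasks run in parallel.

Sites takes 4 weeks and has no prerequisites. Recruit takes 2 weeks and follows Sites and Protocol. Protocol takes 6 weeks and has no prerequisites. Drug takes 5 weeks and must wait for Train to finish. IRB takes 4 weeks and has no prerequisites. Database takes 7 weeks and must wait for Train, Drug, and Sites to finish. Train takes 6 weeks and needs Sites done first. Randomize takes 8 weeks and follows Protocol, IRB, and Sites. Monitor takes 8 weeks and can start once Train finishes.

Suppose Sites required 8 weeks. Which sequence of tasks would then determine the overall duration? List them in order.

Critical path before the change: Sites→Train→Drug→Database = 4+6+5+7 = 22 giving 22 weeks.
Sites lies on that path, so at 8 weeks the path becomes 26 weeks.
That remains the longest chain; total 26 weeks.

Sites, Train, Drug, Database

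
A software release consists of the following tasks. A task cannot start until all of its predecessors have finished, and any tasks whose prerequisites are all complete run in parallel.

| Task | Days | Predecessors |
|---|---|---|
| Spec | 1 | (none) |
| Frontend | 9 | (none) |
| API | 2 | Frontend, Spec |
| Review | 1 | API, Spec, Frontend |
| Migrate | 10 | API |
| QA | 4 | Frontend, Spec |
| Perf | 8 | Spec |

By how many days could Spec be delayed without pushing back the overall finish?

The longest chain is Frontend→API→Migrate = 9+2+10 = 21; overall finish 21 days.
Spec finishes as early as 1 and must finish by 9.
Float = 21 − 13 = 8.

8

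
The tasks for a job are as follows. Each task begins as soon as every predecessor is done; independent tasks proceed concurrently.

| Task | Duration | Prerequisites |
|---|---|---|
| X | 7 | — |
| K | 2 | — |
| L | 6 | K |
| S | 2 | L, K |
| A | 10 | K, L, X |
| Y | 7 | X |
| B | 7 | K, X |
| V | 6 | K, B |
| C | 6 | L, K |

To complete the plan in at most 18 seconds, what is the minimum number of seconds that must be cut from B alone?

2

Current finish: 20 seconds; target: 18.
B is on every critical path, so each second cut from B cuts the finish by one (this holds down to a finish of 18).
Need 20 − 18 = 2 seconds off B → B becomes 5 seconds, finish becomes 18.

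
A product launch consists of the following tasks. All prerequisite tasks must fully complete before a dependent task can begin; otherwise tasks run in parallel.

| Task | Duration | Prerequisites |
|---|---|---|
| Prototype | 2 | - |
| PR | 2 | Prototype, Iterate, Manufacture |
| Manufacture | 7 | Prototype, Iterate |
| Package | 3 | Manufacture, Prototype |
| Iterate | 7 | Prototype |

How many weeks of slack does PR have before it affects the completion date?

Critical path: Prototype→Iterate→Manufacture→Package = 2+7+7+3 = 19, so the finish is 19 weeks.
The longest chain containing PR totals 18 weeks.
Float = 19 − 18 = 1.

1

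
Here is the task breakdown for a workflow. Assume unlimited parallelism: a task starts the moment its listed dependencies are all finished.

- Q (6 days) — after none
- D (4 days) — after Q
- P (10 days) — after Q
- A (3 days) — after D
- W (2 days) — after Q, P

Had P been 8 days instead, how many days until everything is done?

The binding path is Q→P→W = 6+10+2 = 18; finish at 18 days.
P is on the critical path; changing it to 8 makes that path 16 days.
The critical path is still Q→P→W; finish is now 16 days.

16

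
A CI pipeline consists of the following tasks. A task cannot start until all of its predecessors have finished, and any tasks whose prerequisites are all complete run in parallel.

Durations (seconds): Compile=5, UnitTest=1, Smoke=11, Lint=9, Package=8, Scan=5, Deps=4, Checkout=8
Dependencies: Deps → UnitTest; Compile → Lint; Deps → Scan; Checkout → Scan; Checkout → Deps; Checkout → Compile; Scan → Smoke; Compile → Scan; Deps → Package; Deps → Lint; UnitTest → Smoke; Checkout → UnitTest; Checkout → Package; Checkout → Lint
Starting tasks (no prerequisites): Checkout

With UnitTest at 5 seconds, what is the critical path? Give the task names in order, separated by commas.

Checkout, Compile, Scan, Smoke

The binding path is Checkout→Compile→Scan→Smoke = 8+5+5+11 = 29; finish at 29 seconds.
The longest path through UnitTest is only 24 seconds, so UnitTest has float 5.
The critical path is still Checkout→Compile→Scan→Smoke; finish is now 29 seconds.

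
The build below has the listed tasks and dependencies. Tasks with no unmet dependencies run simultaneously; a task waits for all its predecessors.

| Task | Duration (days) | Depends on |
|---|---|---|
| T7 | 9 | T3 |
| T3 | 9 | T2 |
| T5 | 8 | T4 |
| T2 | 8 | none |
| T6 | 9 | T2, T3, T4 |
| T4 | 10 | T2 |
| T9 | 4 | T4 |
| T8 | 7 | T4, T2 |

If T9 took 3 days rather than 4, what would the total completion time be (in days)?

27

Critical path before the change: T2→T4→T6 = 8+10+9 = 27 giving 27 days.
T9 is off the critical path — its longest chain is 22 days, giving 5 of slack.
No other chain overtakes it, so the finish is 27 days.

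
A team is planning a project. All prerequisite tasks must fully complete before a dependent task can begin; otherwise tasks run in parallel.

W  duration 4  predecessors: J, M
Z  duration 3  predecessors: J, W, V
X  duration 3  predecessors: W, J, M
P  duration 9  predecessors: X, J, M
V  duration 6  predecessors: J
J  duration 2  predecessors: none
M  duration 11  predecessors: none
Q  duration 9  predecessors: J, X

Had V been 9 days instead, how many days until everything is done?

Critical path before the change: M→W→X→P = 11+4+3+9 = 27 giving 27 days.
The longest path through V is only 11 days, so V has float 16.
That remains the longest chain; total 27 days.

27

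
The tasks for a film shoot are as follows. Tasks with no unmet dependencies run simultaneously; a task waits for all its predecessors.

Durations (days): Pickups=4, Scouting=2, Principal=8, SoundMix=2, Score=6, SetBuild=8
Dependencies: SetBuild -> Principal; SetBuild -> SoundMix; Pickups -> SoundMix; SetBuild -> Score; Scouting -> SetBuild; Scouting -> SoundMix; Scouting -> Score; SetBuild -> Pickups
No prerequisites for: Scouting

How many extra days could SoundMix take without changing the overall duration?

2

Scouting→SetBuild→Principal = 2+8+8 = 18 sets the makespan at 18 days.
SoundMix finishes as early as 16 and must finish by 18.
So SoundMix can slip 18 − 16 = 2 days.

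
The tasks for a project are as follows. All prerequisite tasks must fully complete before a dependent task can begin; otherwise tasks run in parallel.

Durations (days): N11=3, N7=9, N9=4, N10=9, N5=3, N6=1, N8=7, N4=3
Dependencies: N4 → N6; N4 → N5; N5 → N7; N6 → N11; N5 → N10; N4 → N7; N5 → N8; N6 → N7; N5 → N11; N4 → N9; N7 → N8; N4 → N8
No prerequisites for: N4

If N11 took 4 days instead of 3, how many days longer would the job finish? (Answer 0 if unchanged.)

As given, the longest chain is N4→N5→N7→N8 = 3+3+9+7 = 22, so the finish is 22 days.
The longest path through N11 is only 9 days, so N11 has float 13.
That remains the longest chain; total 22 days.
Change in finish: 22 − 22 = +0 days.

0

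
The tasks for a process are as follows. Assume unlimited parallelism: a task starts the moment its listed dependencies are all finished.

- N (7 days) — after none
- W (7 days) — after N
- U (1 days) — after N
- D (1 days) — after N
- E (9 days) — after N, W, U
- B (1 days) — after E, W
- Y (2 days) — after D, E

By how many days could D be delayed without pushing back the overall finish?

15

Critical path: N→W→E→Y = 7+7+9+2 = 25, so the finish is 25 days.
Longest path through D: 10 days (earliest finish 8, latest finish 23).
Float = 25 − 10 = 15.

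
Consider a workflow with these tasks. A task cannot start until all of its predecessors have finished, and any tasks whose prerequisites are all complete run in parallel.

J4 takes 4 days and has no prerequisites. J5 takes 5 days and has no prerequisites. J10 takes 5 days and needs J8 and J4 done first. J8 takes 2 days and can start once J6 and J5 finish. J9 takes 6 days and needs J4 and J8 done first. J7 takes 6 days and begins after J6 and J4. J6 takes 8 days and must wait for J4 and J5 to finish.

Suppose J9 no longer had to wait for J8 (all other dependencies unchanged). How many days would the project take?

With the dependency in place, J5→J6→J8→J9 = 5+8+2+6 = 21 sets the finish at 21 days.
Without J8→J9, J9's earliest start moves from 15 to 4.
After: J5→J6→J8→J10 = 5+8+2+5 = 20 → 20 days.

20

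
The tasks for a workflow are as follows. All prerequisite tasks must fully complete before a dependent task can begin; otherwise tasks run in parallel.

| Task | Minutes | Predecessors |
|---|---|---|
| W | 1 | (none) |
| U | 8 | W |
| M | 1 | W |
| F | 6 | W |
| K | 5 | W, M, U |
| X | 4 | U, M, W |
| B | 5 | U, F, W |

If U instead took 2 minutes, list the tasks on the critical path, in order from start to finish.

W, F, B

The binding path is W→U→K = 1+8+5 = 14; finish at 14 minutes.
U is on the critical path; changing it to 2 makes that path 8 minutes.
Now W→F→B = 1+6+5 = 12 is longest, so the finish becomes 12 minutes.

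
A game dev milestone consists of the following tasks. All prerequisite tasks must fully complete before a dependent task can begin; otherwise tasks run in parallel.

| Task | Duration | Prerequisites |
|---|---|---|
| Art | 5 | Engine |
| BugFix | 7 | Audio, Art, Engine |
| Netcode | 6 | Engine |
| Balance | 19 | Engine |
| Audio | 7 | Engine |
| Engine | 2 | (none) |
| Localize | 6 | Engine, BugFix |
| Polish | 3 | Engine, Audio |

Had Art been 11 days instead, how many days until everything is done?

26

The binding path is Engine→Audio→BugFix→Localize = 2+7+7+6 = 22; finish at 22 days.
The longest path through Art is only 20 days, so Art has float 2.
The binding chain switches to Engine→Art→BugFix→Localize = 2+11+7+6 = 26; finish 26 days.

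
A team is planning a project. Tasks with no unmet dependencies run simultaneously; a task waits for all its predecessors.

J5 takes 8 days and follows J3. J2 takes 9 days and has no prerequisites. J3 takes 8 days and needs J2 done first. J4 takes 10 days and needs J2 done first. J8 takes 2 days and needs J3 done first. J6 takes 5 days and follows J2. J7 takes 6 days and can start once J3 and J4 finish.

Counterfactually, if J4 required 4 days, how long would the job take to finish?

Actual critical path: J2→J4→J7 = 9+10+6 = 25 ⇒ 25 days.
Since J4 is critical, the -6 change carries straight to that chain (now 19 days).
The binding chain switches to J2→J3→J5 = 9+8+8 = 25; finish 25 days.

25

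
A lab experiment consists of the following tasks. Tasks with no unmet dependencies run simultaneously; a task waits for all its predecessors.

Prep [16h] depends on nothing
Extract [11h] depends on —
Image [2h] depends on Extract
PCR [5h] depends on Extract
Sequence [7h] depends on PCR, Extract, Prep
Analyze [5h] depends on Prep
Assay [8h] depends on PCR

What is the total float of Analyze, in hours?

3

The longest chain is Extract→PCR→Assay = 11+5+8 = 24; overall finish 24 hours.
The longest chain containing Analyze totals 21 hours.
Slack of Analyze = 19 − 16 = 3 hours.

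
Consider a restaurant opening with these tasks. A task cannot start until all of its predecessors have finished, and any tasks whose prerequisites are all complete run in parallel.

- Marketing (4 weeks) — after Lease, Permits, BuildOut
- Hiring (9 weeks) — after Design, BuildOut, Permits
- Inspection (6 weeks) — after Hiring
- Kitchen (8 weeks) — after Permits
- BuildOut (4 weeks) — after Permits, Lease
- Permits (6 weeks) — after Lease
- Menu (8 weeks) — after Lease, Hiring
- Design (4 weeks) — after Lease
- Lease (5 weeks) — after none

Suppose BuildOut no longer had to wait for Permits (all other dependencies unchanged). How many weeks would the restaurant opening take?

With the dependency in place, Lease→Permits→BuildOut→Hiring→Menu = 5+6+4+9+8 = 32 sets the finish at 32 weeks.
Without Permits→BuildOut, BuildOut's earliest start moves from 11 to 5.
New critical path: Lease→Permits→Hiring→Menu = 5+6+9+8 = 28 ⇒ 28 weeks.

28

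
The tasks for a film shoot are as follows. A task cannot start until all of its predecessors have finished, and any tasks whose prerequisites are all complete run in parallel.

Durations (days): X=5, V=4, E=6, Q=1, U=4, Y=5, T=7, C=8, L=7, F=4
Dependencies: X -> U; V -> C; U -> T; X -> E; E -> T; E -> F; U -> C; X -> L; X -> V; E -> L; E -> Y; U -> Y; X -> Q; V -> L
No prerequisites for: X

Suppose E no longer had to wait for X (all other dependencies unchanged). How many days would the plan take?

Original critical path: X→E→T = 5+6+7 = 18 ⇒ 18 days.
Without X→E, E's earliest start moves from 5 to 0.
The longest chain is now X→V→C = 5+4+8 = 17, so the plan takes 17 days.

17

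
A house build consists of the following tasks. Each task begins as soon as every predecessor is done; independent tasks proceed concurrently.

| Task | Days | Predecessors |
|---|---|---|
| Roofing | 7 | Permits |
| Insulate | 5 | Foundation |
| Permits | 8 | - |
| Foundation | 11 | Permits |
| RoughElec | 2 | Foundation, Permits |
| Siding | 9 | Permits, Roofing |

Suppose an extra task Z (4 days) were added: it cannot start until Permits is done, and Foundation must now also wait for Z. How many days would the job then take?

28

Originally the job takes 24 days.
With Z inserted, Foundation now waits for max(Permits, Z).
New critical path: Permits→Z→Foundation→Insulate = 8+4+11+5 = 28 ⇒ 28 days.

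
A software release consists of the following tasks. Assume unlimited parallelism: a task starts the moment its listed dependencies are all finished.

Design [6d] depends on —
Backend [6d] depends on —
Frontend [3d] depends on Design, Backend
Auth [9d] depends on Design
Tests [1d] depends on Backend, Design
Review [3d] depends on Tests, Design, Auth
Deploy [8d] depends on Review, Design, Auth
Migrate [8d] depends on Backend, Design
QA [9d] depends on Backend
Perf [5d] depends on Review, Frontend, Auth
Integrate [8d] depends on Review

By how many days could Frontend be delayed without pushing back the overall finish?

Design→Auth→Review→Deploy = 6+9+3+8 = 26 sets the makespan at 26 days.
Frontend finishes as early as 9 and must finish by 21.
Float = 26 − 14 = 12.

12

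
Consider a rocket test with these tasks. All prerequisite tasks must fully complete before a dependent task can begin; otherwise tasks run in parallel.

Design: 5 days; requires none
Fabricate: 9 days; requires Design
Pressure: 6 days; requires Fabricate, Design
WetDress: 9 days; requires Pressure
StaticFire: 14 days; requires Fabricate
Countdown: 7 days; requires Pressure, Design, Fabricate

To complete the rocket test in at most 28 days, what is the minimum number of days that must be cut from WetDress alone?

1

Current finish: 29 days; target: 28.
WetDress is on every critical path, so each day cut from WetDress cuts the finish by one (this holds down to a finish of 28).
Need 29 − 28 = 1 day off WetDress → WetDress becomes 8 days, finish becomes 28.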